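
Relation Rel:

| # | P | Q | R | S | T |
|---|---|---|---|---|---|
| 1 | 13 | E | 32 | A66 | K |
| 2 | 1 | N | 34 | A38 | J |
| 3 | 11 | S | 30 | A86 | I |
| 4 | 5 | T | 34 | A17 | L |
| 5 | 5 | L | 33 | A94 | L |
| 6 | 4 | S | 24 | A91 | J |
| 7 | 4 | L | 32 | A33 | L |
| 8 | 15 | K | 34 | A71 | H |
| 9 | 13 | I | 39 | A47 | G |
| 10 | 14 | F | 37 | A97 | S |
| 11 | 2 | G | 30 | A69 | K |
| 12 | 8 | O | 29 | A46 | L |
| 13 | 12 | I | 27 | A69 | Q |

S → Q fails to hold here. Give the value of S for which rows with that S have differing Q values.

A69

S=A66: row 1 → Q = E ✓
S=A38: row 2 → Q = N ✓
S=A86: row 3 → Q = S ✓
S=A17: row 4 → Q = T ✓
S=A94: row 5 → Q = L ✓
S=A91: row 6 → Q = S ✓
S=A33: row 7 → Q = L ✓
S=A71: row 8 → Q = K ✓
S=A47: row 9 → Q = I ✓
S=A97: row 10 → Q = F ✓
S=A69: rows 11, 13 → Q takes values {G, I} — violation
S=A46: row 12 → Q = O ✓
The only S value with inconsistent Q is S=A69.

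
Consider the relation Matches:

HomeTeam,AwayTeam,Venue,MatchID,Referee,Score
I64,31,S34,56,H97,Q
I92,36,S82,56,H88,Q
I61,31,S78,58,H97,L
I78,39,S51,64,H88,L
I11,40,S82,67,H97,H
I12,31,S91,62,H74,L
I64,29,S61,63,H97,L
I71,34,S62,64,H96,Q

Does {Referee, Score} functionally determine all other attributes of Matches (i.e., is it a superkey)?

No

Two distinct rows share (Referee=H97, Score=L), so {Referee, Score} does not determine every attribute — not a superkey.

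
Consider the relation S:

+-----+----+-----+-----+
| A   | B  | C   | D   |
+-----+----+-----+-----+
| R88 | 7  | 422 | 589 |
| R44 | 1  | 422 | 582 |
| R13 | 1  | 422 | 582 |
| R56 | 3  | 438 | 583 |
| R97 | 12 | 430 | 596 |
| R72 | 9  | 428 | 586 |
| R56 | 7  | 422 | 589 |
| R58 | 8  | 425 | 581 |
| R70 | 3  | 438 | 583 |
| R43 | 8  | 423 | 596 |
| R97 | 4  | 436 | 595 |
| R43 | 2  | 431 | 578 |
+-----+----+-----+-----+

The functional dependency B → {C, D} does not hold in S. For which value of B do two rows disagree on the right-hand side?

8

B=7: 2 rows → {C,D} = (422, 589), (422, 589) ✓
B=1: 2 rows → {C,D} = (422, 582), (422, 582) ✓
B=3: 2 rows → {C,D} = (438, 583), (438, 583) ✓
B=12: 1 row → {C,D} = (430, 596) ✓
B=9: 1 row → {C,D} = (428, 586) ✓
B=8: 2 rows → {C,D} takes values {(425, 581), (423, 596)} — violation
B=4: 1 row → {C,D} = (436, 595) ✓
B=2: 1 row → {C,D} = (431, 578) ✓
The only B value with inconsistent RHS is B=8.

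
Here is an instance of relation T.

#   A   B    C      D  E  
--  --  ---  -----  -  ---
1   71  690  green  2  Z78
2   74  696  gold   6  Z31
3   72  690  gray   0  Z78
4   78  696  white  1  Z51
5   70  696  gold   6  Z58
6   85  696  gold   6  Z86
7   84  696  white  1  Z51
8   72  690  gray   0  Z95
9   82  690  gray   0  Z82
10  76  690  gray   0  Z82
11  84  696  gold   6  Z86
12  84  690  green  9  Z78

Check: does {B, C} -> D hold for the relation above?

(B=690, C=green): rows 1, 12 → D takes values {2, 9} — violation
(B=696, C=gold): rows 2, 5, 6, 11 → D = 6, 6, 6, 6 ✓
(B=690, C=gray): rows 3, 8, 9, 10 → D = 0, 0, 0, 0 ✓
(B=696, C=white): rows 4, 7 → D = 1, 1 ✓
Two rows agree on {B, C} but differ on D, so {B, C} -> D does not hold.

No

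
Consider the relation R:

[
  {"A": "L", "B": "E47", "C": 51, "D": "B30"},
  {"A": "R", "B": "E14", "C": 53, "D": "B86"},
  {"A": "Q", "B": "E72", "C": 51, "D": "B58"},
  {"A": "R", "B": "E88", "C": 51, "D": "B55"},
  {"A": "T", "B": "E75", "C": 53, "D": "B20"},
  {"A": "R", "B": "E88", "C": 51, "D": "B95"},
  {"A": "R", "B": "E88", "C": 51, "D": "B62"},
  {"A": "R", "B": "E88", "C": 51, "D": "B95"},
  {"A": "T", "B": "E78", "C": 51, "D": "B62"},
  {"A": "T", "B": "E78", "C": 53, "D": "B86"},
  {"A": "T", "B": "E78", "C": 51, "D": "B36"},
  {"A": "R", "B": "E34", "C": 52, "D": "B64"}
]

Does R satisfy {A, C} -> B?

(A=L, C=51): 1 row → B = E47 ✓
(A=R, C=53): 1 row → B = E14 ✓
(A=Q, C=51): 1 row → B = E72 ✓
(A=R, C=51): 4 rows → B = E88, E88, E88, E88 ✓
(A=T, C=53): 2 rows → B takes values {E75, E78} — violation
(A=T, C=51): 2 rows → B = E78, E78 ✓
(A=R, C=52): 1 row → B = E34 ✓
Two rows agree on {A, C} but differ on B, so {A, C} -> B does not hold.

No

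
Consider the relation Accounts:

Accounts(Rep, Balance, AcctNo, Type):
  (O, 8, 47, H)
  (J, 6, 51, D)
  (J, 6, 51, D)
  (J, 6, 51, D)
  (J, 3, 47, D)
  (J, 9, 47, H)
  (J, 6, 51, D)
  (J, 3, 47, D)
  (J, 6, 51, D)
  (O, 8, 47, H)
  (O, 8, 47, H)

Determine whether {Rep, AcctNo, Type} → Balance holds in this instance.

(Rep=O, AcctNo=47, Type=H): 3 rows → Balance = 8, 8, 8 ✓
(Rep=J, AcctNo=51, Type=D): 5 rows → Balance = 6, 6, 6, 6, 6 ✓
(Rep=J, AcctNo=47, Type=D): 2 rows → Balance = 3, 3 ✓
(Rep=J, AcctNo=47, Type=H): 1 row → Balance = 9 ✓
Every {Rep, AcctNo, Type} value is associated with a single Balance value, so {Rep, AcctNo, Type} → Balance holds.

Yes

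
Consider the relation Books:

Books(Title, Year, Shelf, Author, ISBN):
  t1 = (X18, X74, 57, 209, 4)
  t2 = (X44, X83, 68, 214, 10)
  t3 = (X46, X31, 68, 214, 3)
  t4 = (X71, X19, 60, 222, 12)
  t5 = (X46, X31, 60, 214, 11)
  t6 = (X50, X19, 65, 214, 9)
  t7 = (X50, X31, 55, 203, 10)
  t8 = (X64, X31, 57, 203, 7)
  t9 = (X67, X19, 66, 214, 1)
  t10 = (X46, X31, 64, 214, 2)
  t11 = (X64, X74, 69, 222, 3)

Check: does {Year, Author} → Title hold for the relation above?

No

(Year=X74, Author=209): row 1 → Title = X18 ✓
(Year=X83, Author=214): row 2 → Title = X44 ✓
(Year=X31, Author=214): rows 3, 5, 10 → Title = X46, X46, X46 ✓
(Year=X19, Author=222): row 4 → Title = X71 ✓
(Year=X19, Author=214): rows 6, 9 → Title takes values {X50, X67} — violation
(Year=X31, Author=203): rows 7, 8 → Title takes values {X50, X64} — violation
(Year=X74, Author=222): row 11 → Title = X64 ✓
Two rows agree on {Year, Author} but differ on Title, so {Year, Author} → Title does not hold.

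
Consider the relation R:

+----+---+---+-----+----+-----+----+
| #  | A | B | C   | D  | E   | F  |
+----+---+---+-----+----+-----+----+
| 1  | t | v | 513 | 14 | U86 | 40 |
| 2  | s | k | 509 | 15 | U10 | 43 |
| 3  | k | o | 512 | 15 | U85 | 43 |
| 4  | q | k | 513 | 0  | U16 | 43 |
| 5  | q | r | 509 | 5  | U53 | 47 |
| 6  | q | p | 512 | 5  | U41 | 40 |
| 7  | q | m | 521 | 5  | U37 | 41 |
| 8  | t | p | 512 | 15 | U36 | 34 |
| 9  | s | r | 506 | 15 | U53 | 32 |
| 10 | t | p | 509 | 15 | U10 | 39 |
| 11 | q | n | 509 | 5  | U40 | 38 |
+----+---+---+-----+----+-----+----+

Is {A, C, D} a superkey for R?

No

Rows 5 and 11 have the same {A, C, D} value (A=q, C=509, D=5) but are distinct tuples, so {A, C, D} does not determine every attribute — not a superkey.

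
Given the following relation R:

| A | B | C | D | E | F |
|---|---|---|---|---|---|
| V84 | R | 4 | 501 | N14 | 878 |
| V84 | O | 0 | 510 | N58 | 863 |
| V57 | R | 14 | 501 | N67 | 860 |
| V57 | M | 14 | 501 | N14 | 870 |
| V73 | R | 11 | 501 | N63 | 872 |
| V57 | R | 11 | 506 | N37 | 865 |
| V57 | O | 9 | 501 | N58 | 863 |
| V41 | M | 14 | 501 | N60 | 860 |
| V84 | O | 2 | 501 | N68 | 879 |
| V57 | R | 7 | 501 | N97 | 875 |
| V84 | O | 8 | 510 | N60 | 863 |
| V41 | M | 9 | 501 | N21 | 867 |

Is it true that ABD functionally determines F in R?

(A=V84, B=R, D=501): 1 row → F = 878 ✓
(A=V84, B=O, D=510): 2 rows → F = 863, 863 ✓
(A=V57, B=R, D=501): 2 rows → F takes values {860, 875} — violation
(A=V57, B=M, D=501): 1 row → F = 870 ✓
(A=V73, B=R, D=501): 1 row → F = 872 ✓
(A=V57, B=R, D=506): 1 row → F = 865 ✓
(A=V57, B=O, D=501): 1 row → F = 863 ✓
(A=V41, B=M, D=501): 2 rows → F takes values {860, 867} — violation
(A=V84, B=O, D=501): 1 row → F = 879 ✓
Two rows agree on ABD but differ on F, so ABD -> F does not hold.

No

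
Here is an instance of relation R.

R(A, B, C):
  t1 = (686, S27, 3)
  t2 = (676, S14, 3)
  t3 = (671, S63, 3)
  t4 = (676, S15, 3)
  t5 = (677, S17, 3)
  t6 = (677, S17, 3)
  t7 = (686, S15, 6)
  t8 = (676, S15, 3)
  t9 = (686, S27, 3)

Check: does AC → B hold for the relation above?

(A=686, C=3): rows 1, 9 → B = S27, S27 ✓
(A=676, C=3): rows 2, 4, 8 → B takes values {S14, S15} — violation
(A=671, C=3): row 3 → B = S63 ✓
(A=677, C=3): rows 5, 6 → B = S17, S17 ✓
(A=686, C=6): row 7 → B = S15 ✓
Two rows agree on AC but differ on B, so AC → B does not hold.

No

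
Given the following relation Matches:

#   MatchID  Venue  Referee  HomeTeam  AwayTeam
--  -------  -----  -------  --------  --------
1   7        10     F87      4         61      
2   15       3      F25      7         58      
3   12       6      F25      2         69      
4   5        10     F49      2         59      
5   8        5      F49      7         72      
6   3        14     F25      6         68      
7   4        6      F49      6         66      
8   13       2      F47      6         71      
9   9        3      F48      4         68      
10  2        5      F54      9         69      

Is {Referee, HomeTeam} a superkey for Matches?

All 10 rows have distinct {Referee, HomeTeam} values, so {Referee, HomeTeam} → (all attributes) holds and {Referee, HomeTeam} is a superkey.

Yes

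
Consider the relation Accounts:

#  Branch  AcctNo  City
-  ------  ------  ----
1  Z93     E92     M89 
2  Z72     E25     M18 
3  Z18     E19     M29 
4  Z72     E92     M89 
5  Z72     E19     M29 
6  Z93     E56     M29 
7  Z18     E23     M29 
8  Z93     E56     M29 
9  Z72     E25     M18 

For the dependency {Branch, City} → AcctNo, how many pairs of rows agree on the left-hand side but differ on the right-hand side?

1

(Branch=Z72, City=M18): all 2 rows agree on AcctNo — 0 pairs.
(Branch=Z18, City=M29): violating pairs (3,7) — 1 pair.
(Branch=Z93, City=M29): all 2 rows agree on AcctNo — 0 pairs.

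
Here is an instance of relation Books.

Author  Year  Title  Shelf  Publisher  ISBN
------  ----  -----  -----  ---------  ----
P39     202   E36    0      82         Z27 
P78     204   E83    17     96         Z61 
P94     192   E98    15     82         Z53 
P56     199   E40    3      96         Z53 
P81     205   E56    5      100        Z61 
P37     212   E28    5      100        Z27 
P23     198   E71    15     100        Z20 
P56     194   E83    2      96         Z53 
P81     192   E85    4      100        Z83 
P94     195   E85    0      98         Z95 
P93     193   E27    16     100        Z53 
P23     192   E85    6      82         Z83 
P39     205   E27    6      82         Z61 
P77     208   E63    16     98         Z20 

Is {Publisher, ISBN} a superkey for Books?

No

Two distinct rows share (Publisher=96, ISBN=Z53), so {Publisher, ISBN} does not determine every attribute — not a superkey.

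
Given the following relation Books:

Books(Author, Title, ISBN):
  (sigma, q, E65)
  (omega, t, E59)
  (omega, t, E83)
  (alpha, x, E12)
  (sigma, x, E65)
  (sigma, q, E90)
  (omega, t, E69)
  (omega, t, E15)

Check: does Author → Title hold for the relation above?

No

Author=sigma: 3 rows → Title takes values {q, x} — violation
Author=omega: 4 rows → Title = t, t, t, t ✓
Author=alpha: 1 row → Title = x ✓
Two rows agree on Author but differ on Title, so Author → Title does not hold.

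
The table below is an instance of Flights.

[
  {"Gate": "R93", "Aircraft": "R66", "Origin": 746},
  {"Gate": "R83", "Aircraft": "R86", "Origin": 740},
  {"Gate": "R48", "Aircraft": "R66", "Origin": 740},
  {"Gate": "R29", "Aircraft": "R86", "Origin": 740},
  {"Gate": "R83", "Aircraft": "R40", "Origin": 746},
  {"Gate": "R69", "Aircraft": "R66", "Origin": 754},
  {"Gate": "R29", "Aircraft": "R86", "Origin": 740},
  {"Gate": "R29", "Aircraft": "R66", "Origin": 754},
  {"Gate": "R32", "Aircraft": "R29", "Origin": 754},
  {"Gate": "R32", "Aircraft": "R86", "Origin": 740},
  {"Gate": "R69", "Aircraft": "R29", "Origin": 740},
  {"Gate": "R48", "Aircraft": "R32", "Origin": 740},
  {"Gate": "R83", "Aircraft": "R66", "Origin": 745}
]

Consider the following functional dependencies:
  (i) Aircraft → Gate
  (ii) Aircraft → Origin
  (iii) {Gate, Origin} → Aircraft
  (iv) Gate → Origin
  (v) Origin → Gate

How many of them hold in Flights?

(i) Aircraft → Gate: Aircraft=R66: 5 rows → Gate takes values {R93, R48, R69, R29, R83} — violation; Aircraft=R86: 4 rows → Gate takes values {R83, R29, R32} — violation; Aircraft=R29: 2 rows → Gate takes values {R32, R69} — violation — fails.
(ii) Aircraft → Origin: Aircraft=R66: 5 rows → Origin takes values {746, 740, 754, 745} — violation; Aircraft=R29: 2 rows → Origin takes values {754, 740} — violation — fails.
(iii) {Gate, Origin} → Aircraft: (Gate=R48, Origin=740): 2 rows → Aircraft takes values {R66, R32} — violation — fails.
(iv) Gate → Origin: Gate=R83: 3 rows → Origin takes values {740, 746, 745} — violation; Gate=R29: 3 rows → Origin takes values {740, 754} — violation; Gate=R69: 2 rows → Origin takes values {754, 740} — violation; Gate=R32: 2 rows → Origin takes values {754, 740} — violation — fails.
(v) Origin → Gate: Origin=746: 2 rows → Gate takes values {R93, R83} — violation; Origin=740: 7 rows → Gate takes values {R83, R48, R29, R32, R69} — violation; Origin=754: 3 rows → Gate takes values {R69, R29, R32} — violation — fails.
None of the 5 dependencies hold.

0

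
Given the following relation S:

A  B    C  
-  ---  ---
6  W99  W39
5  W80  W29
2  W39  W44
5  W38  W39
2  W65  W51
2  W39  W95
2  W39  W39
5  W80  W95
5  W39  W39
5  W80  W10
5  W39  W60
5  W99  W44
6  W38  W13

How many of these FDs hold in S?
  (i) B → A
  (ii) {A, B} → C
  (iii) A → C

0

(i) B → A: B=W99: 2 rows → A takes values {6, 5} — violation; B=W39: 5 rows → A takes values {2, 5} — violation; B=W38: 2 rows → A takes values {5, 6} — violation — fails.
(ii) {A, B} → C: (A=5, B=W80): 3 rows → C takes values {W29, W95, W10} — violation; (A=2, B=W39): 3 rows → C takes values {W44, W95, W39} — violation; (A=5, B=W39): 2 rows → C takes values {W39, W60} — violation — fails.
(iii) A → C: A=6: 2 rows → C takes values {W39, W13} — violation; A=5: 7 rows → C takes values {W29, W39, W95, W10, W60, W44} — violation; A=2: 4 rows → C takes values {W44, W51, W95, W39} — violation — fails.
None of the 3 dependencies hold.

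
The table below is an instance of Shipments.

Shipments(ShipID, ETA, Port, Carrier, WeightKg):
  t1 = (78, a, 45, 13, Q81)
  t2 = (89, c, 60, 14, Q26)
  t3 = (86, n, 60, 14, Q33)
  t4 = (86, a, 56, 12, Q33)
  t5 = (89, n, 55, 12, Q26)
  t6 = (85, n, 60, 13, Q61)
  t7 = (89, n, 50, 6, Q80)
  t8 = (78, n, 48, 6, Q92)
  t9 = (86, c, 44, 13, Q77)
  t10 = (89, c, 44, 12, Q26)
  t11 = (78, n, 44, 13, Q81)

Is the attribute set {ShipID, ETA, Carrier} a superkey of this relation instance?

All 11 rows have distinct {ShipID, ETA, Carrier} values, so {ShipID, ETA, Carrier} → (all attributes) holds and {ShipID, ETA, Carrier} is a superkey.

Yes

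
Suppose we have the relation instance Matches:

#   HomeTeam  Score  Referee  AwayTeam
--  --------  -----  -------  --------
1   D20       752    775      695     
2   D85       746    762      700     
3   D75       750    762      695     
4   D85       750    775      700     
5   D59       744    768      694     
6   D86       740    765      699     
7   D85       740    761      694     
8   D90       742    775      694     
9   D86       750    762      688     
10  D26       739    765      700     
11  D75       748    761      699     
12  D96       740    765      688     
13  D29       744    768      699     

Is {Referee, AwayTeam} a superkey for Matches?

Yes

All 13 rows have distinct {Referee, AwayTeam} values, so {Referee, AwayTeam} → (all attributes) holds and {Referee, AwayTeam} is a superkey.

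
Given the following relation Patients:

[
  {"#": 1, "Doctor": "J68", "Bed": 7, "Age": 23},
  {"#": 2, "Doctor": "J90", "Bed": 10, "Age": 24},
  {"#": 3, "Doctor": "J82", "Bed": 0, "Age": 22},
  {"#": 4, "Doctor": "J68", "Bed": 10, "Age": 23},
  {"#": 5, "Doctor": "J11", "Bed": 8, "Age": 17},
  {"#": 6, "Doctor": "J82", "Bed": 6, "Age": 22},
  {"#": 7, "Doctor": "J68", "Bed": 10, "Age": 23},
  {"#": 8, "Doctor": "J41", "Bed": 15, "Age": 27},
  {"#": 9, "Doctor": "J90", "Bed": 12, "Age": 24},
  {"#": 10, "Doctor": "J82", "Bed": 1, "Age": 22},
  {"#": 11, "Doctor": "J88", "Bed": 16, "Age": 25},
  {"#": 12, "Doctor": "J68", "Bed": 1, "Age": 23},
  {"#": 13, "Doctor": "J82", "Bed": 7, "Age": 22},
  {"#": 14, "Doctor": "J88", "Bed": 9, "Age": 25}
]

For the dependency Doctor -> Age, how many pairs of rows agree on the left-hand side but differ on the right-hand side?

Doctor=J68: all 4 rows agree on Age — 0 pairs.
Doctor=J90: all 2 rows agree on Age — 0 pairs.
Doctor=J82: all 4 rows agree on Age — 0 pairs.
Doctor=J88: all 2 rows agree on Age — 0 pairs.

0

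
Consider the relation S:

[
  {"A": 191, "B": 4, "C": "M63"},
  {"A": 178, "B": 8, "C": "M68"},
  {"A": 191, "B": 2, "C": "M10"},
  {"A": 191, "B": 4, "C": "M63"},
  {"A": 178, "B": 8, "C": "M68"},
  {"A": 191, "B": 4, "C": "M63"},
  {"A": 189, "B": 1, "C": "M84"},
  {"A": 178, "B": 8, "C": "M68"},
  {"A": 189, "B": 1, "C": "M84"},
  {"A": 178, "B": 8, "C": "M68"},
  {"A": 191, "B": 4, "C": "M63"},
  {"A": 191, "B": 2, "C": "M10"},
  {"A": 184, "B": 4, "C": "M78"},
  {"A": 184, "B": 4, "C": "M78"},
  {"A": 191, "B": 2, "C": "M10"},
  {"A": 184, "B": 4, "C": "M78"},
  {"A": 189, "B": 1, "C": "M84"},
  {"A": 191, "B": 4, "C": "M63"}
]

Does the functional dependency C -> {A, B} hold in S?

Yes

C=M63: 5 rows → {A,B} = (191, 4), (191, 4), (191, 4), (191, 4), (191, 4) ✓
C=M68: 4 rows → {A,B} = (178, 8), (178, 8), (178, 8), (178, 8) ✓
C=M10: 3 rows → {A,B} = (191, 2), (191, 2), (191, 2) ✓
C=M84: 3 rows → {A,B} = (189, 1), (189, 1), (189, 1) ✓
C=M78: 3 rows → {A,B} = (184, 4), (184, 4), (184, 4) ✓
Every C value is associated with a single {A, B} value, so C -> {A, B} holds.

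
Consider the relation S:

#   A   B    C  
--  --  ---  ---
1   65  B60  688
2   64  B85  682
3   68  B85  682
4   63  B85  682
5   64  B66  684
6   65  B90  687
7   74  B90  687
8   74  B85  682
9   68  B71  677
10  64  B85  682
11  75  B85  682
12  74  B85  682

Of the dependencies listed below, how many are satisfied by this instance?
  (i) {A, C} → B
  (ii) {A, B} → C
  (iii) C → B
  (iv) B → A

(i) {A, C} → B: every LHS value maps to a single RHS value — holds.
(ii) {A, B} → C: every LHS value maps to a single RHS value — holds.
(iii) C → B: every LHS value maps to a single RHS value — holds.
(iv) B → A: B=B85: rows 2, 3, 4, 8, 10, 11, 12 → A takes values {64, 68, 63, 74, 75} — violation; B=B90: rows 6, 7 → A takes values {65, 74} — violation — fails.
3 of the 4 dependencies hold.

3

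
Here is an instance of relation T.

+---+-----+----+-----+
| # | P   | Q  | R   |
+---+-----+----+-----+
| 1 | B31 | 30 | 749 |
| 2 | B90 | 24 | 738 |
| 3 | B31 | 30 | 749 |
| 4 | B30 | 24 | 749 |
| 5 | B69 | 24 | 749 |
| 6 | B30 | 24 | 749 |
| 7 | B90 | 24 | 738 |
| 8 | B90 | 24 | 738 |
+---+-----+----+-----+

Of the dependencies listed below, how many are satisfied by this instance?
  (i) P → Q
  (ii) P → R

2

(i) P → Q: every LHS value maps to a single RHS value — holds.
(ii) P → R: every LHS value maps to a single RHS value — holds.
2 of the 2 dependencies hold.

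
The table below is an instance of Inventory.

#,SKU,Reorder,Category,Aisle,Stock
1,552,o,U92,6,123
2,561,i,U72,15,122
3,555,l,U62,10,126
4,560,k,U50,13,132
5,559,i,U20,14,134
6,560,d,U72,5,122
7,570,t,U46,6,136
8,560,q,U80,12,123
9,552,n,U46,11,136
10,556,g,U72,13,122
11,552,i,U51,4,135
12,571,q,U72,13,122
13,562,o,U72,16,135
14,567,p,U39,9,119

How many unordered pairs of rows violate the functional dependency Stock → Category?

Stock=123: violating pairs (1,8) — 1 pair.
Stock=122: all 4 rows agree on Category — 0 pairs.
Stock=136: all 2 rows agree on Category — 0 pairs.
Stock=135: violating pairs (11,13) — 1 pair.

2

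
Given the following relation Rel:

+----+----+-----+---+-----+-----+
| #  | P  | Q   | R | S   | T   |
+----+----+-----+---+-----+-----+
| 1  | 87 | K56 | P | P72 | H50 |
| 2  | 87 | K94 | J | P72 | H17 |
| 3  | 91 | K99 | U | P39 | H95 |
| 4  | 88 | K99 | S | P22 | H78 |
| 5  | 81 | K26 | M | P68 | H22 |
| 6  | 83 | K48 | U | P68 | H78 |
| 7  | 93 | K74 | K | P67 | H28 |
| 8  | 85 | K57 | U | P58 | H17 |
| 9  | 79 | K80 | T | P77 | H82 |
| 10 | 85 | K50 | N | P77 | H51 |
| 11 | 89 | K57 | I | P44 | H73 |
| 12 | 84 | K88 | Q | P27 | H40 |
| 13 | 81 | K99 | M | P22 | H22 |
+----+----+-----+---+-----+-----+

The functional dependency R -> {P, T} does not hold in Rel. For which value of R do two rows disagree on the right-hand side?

U

R=P: row 1 → {P,T} = (87, H50) ✓
R=J: row 2 → {P,T} = (87, H17) ✓
R=U: rows 3, 6, 8 → {P,T} takes values {(91, H95), (83, H78), (85, H17)} — violation
R=S: row 4 → {P,T} = (88, H78) ✓
R=M: rows 5, 13 → {P,T} = (81, H22), (81, H22) ✓
R=K: row 7 → {P,T} = (93, H28) ✓
R=T: row 9 → {P,T} = (79, H82) ✓
R=N: row 10 → {P,T} = (85, H51) ✓
R=I: row 11 → {P,T} = (89, H73) ✓
R=Q: row 12 → {P,T} = (84, H40) ✓
The only R value with inconsistent RHS is R=U.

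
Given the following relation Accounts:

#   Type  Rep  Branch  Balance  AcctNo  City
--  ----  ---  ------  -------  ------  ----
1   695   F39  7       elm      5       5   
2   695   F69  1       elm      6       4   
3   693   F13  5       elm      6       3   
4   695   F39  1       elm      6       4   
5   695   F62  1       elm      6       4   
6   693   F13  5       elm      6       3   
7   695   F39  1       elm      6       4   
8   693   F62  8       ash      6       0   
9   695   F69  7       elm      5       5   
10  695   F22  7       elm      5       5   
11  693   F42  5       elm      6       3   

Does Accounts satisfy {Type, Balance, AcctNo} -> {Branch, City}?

(Type=695, Balance=elm, AcctNo=5): rows 1, 9, 10 → {Branch,City} = (7, 5), (7, 5), (7, 5) ✓
(Type=695, Balance=elm, AcctNo=6): rows 2, 4, 5, 7 → {Branch,City} = (1, 4), (1, 4), (1, 4), (1, 4) ✓
(Type=693, Balance=elm, AcctNo=6): rows 3, 6, 11 → {Branch,City} = (5, 3), (5, 3), (5, 3) ✓
(Type=693, Balance=ash, AcctNo=6): row 8 → {Branch,City} = (8, 0) ✓
Every {Type, Balance, AcctNo} value is associated with a single {Branch, City} value, so {Type, Balance, AcctNo} -> {Branch, City} holds.

Yes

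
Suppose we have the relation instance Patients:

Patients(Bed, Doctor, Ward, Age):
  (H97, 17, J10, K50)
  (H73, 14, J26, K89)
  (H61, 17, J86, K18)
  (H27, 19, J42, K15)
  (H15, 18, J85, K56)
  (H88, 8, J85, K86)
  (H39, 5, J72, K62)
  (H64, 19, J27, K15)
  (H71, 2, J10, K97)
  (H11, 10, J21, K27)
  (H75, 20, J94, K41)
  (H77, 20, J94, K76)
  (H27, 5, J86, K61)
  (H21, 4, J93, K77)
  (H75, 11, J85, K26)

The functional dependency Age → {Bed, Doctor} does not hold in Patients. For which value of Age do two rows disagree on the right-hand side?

Age=K50: 1 row → {Bed,Doctor} = (H97, 17) ✓
Age=K89: 1 row → {Bed,Doctor} = (H73, 14) ✓
Age=K18: 1 row → {Bed,Doctor} = (H61, 17) ✓
Age=K15: 2 rows → {Bed,Doctor} takes values {(H27, 19), (H64, 19)} — violation
Age=K56: 1 row → {Bed,Doctor} = (H15, 18) ✓
Age=K86: 1 row → {Bed,Doctor} = (H88, 8) ✓
Age=K62: 1 row → {Bed,Doctor} = (H39, 5) ✓
Age=K97: 1 row → {Bed,Doctor} = (H71, 2) ✓
Age=K27: 1 row → {Bed,Doctor} = (H11, 10) ✓
Age=K41: 1 row → {Bed,Doctor} = (H75, 20) ✓
Age=K76: 1 row → {Bed,Doctor} = (H77, 20) ✓
Age=K61: 1 row → {Bed,Doctor} = (H27, 5) ✓
Age=K77: 1 row → {Bed,Doctor} = (H21, 4) ✓
Age=K26: 1 row → {Bed,Doctor} = (H75, 11) ✓
The only Age value with inconsistent RHS is Age=K15.

K15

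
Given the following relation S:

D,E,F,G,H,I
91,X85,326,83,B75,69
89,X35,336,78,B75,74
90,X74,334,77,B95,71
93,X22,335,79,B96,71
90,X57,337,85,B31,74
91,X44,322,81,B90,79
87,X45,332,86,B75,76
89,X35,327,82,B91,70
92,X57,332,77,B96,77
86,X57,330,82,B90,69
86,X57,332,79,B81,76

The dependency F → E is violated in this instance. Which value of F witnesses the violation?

332

F=326: 1 row → E = X85 ✓
F=336: 1 row → E = X35 ✓
F=334: 1 row → E = X74 ✓
F=335: 1 row → E = X22 ✓
F=337: 1 row → E = X57 ✓
F=322: 1 row → E = X44 ✓
F=332: 3 rows → E takes values {X45, X57} — violation
F=327: 1 row → E = X35 ✓
F=330: 1 row → E = X57 ✓
The only F value with inconsistent E is F=332.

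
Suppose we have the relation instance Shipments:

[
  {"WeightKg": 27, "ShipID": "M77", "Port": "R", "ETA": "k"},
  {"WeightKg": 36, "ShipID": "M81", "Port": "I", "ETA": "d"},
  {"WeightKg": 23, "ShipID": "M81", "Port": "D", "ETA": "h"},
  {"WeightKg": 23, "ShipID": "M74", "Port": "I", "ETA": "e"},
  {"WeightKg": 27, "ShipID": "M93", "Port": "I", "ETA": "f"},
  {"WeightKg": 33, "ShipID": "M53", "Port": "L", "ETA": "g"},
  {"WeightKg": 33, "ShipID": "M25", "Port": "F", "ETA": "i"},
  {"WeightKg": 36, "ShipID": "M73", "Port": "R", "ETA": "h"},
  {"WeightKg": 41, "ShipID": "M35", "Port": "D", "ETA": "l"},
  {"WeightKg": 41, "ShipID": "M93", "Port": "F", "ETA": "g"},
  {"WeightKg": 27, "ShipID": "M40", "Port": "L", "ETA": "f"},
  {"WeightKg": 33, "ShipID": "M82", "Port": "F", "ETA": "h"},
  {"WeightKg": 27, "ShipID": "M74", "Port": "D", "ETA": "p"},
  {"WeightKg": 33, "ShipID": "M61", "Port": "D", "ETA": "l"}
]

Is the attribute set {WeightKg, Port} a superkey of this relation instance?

No

Two distinct rows share (WeightKg=33, Port=F), so {WeightKg, Port} does not determine every attribute — not a superkey.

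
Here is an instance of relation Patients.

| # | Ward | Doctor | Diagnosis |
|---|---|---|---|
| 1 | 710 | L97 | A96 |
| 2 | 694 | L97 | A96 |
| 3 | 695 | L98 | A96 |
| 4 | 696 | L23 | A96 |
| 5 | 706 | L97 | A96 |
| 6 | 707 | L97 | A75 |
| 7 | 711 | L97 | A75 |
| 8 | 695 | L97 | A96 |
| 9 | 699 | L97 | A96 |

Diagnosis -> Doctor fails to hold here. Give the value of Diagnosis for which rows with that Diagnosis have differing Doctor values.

A96

Diagnosis=A96: rows 1, 2, 3, 4, 5, 8, 9 → Doctor takes values {L97, L98, L23} — violation
Diagnosis=A75: rows 6, 7 → Doctor = L97, L97 ✓
The only Diagnosis value with inconsistent Doctor is Diagnosis=A96.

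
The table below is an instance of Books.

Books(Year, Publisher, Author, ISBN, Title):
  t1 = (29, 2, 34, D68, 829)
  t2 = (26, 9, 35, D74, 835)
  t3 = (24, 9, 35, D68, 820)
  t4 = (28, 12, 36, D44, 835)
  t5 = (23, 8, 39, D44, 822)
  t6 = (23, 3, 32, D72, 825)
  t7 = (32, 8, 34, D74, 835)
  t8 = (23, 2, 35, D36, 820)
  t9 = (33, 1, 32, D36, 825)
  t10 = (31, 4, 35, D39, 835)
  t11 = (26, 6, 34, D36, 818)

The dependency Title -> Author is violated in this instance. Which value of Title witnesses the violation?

835

Title=829: row 1 → Author = 34 ✓
Title=835: rows 2, 4, 7, 10 → Author takes values {35, 36, 34} — violation
Title=820: rows 3, 8 → Author = 35, 35 ✓
Title=822: row 5 → Author = 39 ✓
Title=825: rows 6, 9 → Author = 32, 32 ✓
Title=818: row 11 → Author = 34 ✓
The only Title value with inconsistent Author is Title=835.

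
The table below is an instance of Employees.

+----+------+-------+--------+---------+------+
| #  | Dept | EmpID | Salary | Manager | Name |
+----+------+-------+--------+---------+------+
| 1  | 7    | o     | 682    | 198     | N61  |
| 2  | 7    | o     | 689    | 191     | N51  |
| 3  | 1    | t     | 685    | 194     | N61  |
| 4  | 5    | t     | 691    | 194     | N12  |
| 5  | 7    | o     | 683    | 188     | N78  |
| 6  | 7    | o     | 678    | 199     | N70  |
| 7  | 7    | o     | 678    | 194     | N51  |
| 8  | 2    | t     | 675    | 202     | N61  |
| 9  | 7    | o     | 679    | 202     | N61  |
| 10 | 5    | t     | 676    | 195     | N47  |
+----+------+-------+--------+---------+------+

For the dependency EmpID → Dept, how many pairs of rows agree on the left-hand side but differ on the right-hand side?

5

EmpID=o: all 6 rows agree on Dept — 0 pairs.
EmpID=t: violating pairs (3,4), (3,8), (3,10), (4,8), (8,10) — 5 pairs.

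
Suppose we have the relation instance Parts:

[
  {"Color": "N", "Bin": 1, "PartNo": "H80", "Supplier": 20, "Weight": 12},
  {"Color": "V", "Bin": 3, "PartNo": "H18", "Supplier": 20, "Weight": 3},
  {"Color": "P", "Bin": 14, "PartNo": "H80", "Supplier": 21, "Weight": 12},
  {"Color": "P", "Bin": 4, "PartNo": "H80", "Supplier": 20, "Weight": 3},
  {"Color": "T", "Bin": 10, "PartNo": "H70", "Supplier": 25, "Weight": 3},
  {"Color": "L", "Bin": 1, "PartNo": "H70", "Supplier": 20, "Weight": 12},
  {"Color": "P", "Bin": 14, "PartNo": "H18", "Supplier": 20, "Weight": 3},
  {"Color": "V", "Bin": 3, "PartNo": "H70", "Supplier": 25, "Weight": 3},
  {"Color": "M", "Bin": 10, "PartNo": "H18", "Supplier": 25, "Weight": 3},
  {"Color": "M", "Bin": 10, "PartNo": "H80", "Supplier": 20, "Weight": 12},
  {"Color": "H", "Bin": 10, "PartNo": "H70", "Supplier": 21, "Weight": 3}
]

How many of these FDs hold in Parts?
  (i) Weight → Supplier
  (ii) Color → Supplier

0

(i) Weight → Supplier: Weight=12: 4 rows → Supplier takes values {20, 21} — violation; Weight=3: 7 rows → Supplier takes values {20, 25, 21} — violation — fails.
(ii) Color → Supplier: Color=V: 2 rows → Supplier takes values {20, 25} — violation; Color=P: 3 rows → Supplier takes values {21, 20} — violation; Color=M: 2 rows → Supplier takes values {25, 20} — violation — fails.
None of the 2 dependencies hold.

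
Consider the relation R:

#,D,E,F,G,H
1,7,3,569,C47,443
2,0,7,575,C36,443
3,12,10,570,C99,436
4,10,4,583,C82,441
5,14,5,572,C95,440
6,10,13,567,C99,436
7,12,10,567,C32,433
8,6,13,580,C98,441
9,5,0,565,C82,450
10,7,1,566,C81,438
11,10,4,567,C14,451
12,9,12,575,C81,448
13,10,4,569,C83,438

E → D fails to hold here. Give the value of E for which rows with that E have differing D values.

13

E=3: row 1 → D = 7 ✓
E=7: row 2 → D = 0 ✓
E=10: rows 3, 7 → D = 12, 12 ✓
E=4: rows 4, 11, 13 → D = 10, 10, 10 ✓
E=5: row 5 → D = 14 ✓
E=13: rows 6, 8 → D takes values {10, 6} — violation
E=0: row 9 → D = 5 ✓
E=1: row 10 → D = 7 ✓
E=12: row 12 → D = 9 ✓
The only E value with inconsistent D is E=13.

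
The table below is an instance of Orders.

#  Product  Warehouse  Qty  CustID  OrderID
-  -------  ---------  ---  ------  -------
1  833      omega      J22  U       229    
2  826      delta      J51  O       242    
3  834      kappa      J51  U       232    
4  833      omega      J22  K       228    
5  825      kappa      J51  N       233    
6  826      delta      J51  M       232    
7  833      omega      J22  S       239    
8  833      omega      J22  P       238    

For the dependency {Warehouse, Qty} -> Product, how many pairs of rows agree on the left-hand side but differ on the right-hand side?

(Warehouse=omega, Qty=J22): all 4 rows agree on Product — 0 pairs.
(Warehouse=delta, Qty=J51): all 2 rows agree on Product — 0 pairs.
(Warehouse=kappa, Qty=J51): violating pairs (3,5) — 1 pair.

1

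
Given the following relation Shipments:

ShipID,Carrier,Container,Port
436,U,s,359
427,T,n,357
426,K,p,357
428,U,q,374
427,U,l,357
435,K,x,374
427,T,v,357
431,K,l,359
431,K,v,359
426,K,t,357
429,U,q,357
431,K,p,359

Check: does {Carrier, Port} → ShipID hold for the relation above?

No

(Carrier=U, Port=359): 1 row → ShipID = 436 ✓
(Carrier=T, Port=357): 2 rows → ShipID = 427, 427 ✓
(Carrier=K, Port=357): 2 rows → ShipID = 426, 426 ✓
(Carrier=U, Port=374): 1 row → ShipID = 428 ✓
(Carrier=U, Port=357): 2 rows → ShipID takes values {427, 429} — violation
(Carrier=K, Port=374): 1 row → ShipID = 435 ✓
(Carrier=K, Port=359): 3 rows → ShipID = 431, 431, 431 ✓
Two rows agree on {Carrier, Port} but differ on ShipID, so {Carrier, Port} → ShipID does not hold.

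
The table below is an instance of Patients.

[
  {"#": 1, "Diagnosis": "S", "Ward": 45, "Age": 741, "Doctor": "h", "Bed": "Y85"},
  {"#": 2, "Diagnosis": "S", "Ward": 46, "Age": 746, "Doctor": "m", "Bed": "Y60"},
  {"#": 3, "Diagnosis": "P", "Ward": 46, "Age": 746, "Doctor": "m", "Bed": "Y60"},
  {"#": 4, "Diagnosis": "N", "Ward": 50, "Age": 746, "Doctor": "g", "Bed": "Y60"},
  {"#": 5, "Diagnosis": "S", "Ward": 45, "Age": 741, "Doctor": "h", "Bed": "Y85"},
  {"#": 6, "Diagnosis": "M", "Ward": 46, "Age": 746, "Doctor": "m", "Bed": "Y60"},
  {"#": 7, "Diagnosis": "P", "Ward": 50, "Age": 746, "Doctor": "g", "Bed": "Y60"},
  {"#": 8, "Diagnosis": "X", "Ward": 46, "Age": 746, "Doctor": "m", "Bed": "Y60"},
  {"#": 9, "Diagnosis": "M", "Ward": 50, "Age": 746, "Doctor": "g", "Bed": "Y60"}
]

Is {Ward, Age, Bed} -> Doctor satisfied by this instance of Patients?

(Ward=45, Age=741, Bed=Y85): rows 1, 5 → Doctor = h, h ✓
(Ward=46, Age=746, Bed=Y60): rows 2, 3, 6, 8 → Doctor = m, m, m, m ✓
(Ward=50, Age=746, Bed=Y60): rows 4, 7, 9 → Doctor = g, g, g ✓
Every {Ward, Age, Bed} value is associated with a single Doctor value, so {Ward, Age, Bed} -> Doctor holds.

Yes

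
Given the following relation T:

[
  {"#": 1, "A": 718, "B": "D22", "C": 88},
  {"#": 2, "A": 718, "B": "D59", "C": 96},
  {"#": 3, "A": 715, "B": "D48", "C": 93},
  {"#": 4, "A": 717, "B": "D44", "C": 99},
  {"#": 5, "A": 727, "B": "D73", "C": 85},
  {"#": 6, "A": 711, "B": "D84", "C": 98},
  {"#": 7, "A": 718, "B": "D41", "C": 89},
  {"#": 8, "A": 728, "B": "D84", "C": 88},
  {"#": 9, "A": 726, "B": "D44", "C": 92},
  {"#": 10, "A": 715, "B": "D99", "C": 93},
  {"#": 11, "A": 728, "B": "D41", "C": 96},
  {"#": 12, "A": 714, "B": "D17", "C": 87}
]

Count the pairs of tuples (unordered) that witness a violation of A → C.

4

A=718: violating pairs (1,2), (1,7), (2,7) — 3 pairs.
A=715: all 2 rows agree on C — 0 pairs.
A=728: violating pairs (8,11) — 1 pair.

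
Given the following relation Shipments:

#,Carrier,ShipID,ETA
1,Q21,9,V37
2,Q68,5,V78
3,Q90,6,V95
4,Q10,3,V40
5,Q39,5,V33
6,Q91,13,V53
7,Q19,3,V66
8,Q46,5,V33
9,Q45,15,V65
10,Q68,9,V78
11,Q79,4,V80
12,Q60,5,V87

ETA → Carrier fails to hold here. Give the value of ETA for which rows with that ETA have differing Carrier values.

ETA=V37: row 1 → Carrier = Q21 ✓
ETA=V78: rows 2, 10 → Carrier = Q68, Q68 ✓
ETA=V95: row 3 → Carrier = Q90 ✓
ETA=V40: row 4 → Carrier = Q10 ✓
ETA=V33: rows 5, 8 → Carrier takes values {Q39, Q46} — violation
ETA=V53: row 6 → Carrier = Q91 ✓
ETA=V66: row 7 → Carrier = Q19 ✓
ETA=V65: row 9 → Carrier = Q45 ✓
ETA=V80: row 11 → Carrier = Q79 ✓
ETA=V87: row 12 → Carrier = Q60 ✓
The only ETA value with inconsistent Carrier is ETA=V33.

V33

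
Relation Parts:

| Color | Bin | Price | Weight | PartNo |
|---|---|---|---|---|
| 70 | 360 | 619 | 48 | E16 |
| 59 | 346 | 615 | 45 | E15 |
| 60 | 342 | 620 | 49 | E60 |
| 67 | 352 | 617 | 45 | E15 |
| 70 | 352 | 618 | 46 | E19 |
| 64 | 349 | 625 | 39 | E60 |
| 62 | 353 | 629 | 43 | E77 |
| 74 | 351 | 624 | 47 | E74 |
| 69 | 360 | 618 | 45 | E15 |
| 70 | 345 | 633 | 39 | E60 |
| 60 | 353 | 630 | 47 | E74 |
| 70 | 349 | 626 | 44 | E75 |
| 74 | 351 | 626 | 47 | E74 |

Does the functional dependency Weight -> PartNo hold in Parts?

Weight=48: 1 row → PartNo = E16 ✓
Weight=45: 3 rows → PartNo = E15, E15, E15 ✓
Weight=49: 1 row → PartNo = E60 ✓
Weight=46: 1 row → PartNo = E19 ✓
Weight=39: 2 rows → PartNo = E60, E60 ✓
Weight=43: 1 row → PartNo = E77 ✓
Weight=47: 3 rows → PartNo = E74, E74, E74 ✓
Weight=44: 1 row → PartNo = E75 ✓
Every Weight value is associated with a single PartNo value, so Weight -> PartNo holds.

Yes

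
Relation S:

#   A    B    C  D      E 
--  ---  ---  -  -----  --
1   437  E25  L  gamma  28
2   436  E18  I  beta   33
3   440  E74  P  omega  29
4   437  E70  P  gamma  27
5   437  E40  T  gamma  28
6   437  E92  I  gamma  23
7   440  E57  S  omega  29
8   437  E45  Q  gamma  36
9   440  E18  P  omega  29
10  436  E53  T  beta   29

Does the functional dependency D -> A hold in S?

D=gamma: rows 1, 4, 5, 6, 8 → A = 437, 437, 437, 437, 437 ✓
D=beta: rows 2, 10 → A = 436, 436 ✓
D=omega: rows 3, 7, 9 → A = 440, 440, 440 ✓
Every D value is associated with a single A value, so D -> A holds.

Yes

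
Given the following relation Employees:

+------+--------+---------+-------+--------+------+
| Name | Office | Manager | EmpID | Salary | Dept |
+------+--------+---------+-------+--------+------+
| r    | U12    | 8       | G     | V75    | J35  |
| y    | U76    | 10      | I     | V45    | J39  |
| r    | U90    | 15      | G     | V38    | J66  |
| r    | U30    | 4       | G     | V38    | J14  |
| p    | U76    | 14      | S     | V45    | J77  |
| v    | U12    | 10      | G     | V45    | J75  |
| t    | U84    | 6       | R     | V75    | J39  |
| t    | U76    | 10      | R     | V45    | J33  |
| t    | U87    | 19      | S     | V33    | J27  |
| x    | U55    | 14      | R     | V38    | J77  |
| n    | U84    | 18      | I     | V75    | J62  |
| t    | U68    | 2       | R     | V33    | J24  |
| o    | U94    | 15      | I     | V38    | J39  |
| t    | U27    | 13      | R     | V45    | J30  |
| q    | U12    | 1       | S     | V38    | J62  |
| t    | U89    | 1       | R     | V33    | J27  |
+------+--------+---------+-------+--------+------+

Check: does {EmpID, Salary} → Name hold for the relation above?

(EmpID=G, Salary=V75): 1 row → Name = r ✓
(EmpID=I, Salary=V45): 1 row → Name = y ✓
(EmpID=G, Salary=V38): 2 rows → Name = r, r ✓
(EmpID=S, Salary=V45): 1 row → Name = p ✓
(EmpID=G, Salary=V45): 1 row → Name = v ✓
(EmpID=R, Salary=V75): 1 row → Name = t ✓
(EmpID=R, Salary=V45): 2 rows → Name = t, t ✓
(EmpID=S, Salary=V33): 1 row → Name = t ✓
(EmpID=R, Salary=V38): 1 row → Name = x ✓
(EmpID=I, Salary=V75): 1 row → Name = n ✓
(EmpID=R, Salary=V33): 2 rows → Name = t, t ✓
(EmpID=I, Salary=V38): 1 row → Name = o ✓
(EmpID=S, Salary=V38): 1 row → Name = q ✓
Every {EmpID, Salary} value is associated with a single Name value, so {EmpID, Salary} → Name holds.

Yes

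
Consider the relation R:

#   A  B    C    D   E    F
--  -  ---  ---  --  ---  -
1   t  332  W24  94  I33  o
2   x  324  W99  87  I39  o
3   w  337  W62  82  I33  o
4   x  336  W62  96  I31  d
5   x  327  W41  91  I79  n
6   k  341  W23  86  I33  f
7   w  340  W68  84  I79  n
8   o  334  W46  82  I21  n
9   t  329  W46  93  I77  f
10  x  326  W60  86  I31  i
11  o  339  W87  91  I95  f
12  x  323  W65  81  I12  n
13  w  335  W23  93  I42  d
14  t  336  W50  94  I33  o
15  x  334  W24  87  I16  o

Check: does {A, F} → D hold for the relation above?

(A=t, F=o): rows 1, 14 → D = 94, 94 ✓
(A=x, F=o): rows 2, 15 → D = 87, 87 ✓
(A=w, F=o): row 3 → D = 82 ✓
(A=x, F=d): row 4 → D = 96 ✓
(A=x, F=n): rows 5, 12 → D takes values {91, 81} — violation
(A=k, F=f): row 6 → D = 86 ✓
(A=w, F=n): row 7 → D = 84 ✓
(A=o, F=n): row 8 → D = 82 ✓
(A=t, F=f): row 9 → D = 93 ✓
(A=x, F=i): row 10 → D = 86 ✓
(A=o, F=f): row 11 → D = 91 ✓
(A=w, F=d): row 13 → D = 93 ✓
Two rows agree on {A, F} but differ on D, so {A, F} → D does not hold.

No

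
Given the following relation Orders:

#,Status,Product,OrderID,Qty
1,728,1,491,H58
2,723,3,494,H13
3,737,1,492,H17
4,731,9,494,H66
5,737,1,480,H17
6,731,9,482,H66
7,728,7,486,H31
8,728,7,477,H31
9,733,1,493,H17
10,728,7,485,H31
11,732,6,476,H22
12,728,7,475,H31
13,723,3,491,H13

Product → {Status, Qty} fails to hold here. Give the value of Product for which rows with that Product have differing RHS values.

1

Product=1: rows 1, 3, 5, 9 → {Status,Qty} takes values {(728, H58), (737, H17), (733, H17)} — violation
Product=3: rows 2, 13 → {Status,Qty} = (723, H13), (723, H13) ✓
Product=9: rows 4, 6 → {Status,Qty} = (731, H66), (731, H66) ✓
Product=7: rows 7, 8, 10, 12 → {Status,Qty} = (728, H31), (728, H31), (728, H31), (728, H31) ✓
Product=6: row 11 → {Status,Qty} = (732, H22) ✓
The only Product value with inconsistent RHS is Product=1.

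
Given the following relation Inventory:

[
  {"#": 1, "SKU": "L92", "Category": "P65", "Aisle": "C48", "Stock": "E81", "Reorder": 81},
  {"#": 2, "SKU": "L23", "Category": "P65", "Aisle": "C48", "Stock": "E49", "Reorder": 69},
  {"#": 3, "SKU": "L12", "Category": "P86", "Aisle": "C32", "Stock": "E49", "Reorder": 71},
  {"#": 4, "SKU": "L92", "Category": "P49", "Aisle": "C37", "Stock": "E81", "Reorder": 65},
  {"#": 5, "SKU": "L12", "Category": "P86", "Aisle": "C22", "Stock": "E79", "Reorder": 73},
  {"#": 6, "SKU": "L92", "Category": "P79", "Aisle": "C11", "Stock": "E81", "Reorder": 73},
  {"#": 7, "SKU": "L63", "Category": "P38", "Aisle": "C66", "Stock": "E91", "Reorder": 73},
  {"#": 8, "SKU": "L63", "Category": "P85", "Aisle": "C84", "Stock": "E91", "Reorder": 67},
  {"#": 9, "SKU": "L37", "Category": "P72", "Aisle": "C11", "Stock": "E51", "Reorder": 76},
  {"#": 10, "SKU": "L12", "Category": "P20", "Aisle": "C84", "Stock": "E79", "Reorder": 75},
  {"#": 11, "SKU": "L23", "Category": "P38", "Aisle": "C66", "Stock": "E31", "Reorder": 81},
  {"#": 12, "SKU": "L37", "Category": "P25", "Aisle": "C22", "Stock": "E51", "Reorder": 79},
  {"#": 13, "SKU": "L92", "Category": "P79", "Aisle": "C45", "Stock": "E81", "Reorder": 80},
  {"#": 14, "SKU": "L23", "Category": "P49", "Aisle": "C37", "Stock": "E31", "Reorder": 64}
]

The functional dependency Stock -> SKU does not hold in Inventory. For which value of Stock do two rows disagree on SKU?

Stock=E81: rows 1, 4, 6, 13 → SKU = L92, L92, L92, L92 ✓
Stock=E49: rows 2, 3 → SKU takes values {L23, L12} — violation
Stock=E79: rows 5, 10 → SKU = L12, L12 ✓
Stock=E91: rows 7, 8 → SKU = L63, L63 ✓
Stock=E51: rows 9, 12 → SKU = L37, L37 ✓
Stock=E31: rows 11, 14 → SKU = L23, L23 ✓
The only Stock value with inconsistent SKU is Stock=E49.

E49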